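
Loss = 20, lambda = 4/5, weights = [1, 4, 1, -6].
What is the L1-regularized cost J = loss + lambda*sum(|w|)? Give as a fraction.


L1 norm = sum(|w|) = 12. J = 20 + 4/5 * 12 = 148/5.

148/5


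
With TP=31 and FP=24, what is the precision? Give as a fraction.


Precision = TP / (TP + FP) = 31 / 55 = 31/55.

31/55


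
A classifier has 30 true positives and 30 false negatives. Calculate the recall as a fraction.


Recall = TP / (TP + FN) = 30 / 60 = 1/2.

1/2


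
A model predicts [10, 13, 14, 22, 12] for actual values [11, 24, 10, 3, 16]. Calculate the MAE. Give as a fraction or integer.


MAE = (1/5) * (|11-10|=1 + |24-13|=11 + |10-14|=4 + |3-22|=19 + |16-12|=4). Sum = 39. MAE = 39/5.

39/5


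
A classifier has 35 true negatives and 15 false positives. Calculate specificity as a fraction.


Specificity = TN / (TN + FP) = 35 / 50 = 7/10.

7/10


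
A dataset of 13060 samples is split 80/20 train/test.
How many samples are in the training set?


Test set = 13060 * 20% = 2612. Training set = 13060 - 2612 = 10448.

10448


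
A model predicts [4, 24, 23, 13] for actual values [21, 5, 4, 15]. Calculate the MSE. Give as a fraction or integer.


MSE = (1/4) * ((21-4)^2=289 + (5-24)^2=361 + (4-23)^2=361 + (15-13)^2=4). Sum = 1015. MSE = 1015/4.

1015/4


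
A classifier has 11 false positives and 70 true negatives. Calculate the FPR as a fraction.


FPR = FP / (FP + TN) = 11 / 81 = 11/81.

11/81


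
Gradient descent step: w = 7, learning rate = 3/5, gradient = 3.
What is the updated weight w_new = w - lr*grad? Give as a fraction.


w_new = 7 - 3/5 * 3 = 7 - 9/5 = 26/5.

26/5


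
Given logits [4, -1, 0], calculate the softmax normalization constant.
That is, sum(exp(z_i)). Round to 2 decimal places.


Denom = e^4=54.5982 + e^-1=0.3679 + e^0=1.0000. Sum = 55.9661, which rounds to 55.97.

55.97


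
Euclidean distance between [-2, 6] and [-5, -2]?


d = sqrt(sum of squared differences). (-2--5)^2=9, (6--2)^2=64. Sum = 73.

sqrt(73)


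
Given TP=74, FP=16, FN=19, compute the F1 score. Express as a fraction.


Precision = 74/90 = 37/45. Recall = 74/93 = 74/93. F1 = 2*P*R/(P+R) = 148/183.

148/183


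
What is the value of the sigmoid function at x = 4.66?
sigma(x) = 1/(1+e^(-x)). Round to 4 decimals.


sigma(4.66) = 1/(1+e^(-4.66)) = 1/(1+0.009466) = 1/1.009466 = 0.9906.

0.9906


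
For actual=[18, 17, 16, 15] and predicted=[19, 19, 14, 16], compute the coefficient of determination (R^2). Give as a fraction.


Mean(y) = 33/2. SS_res = 10. SS_tot = 5. R^2 = 1 - 10/(5) = -1.

-1


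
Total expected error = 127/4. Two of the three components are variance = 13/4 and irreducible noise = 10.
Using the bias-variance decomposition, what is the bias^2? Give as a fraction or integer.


Total error = bias^2 + variance + irreducible noise. So bias^2 = 127/4 - 13/4 - 10 = 37/2.

37/2


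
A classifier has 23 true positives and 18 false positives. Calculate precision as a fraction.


Precision = TP / (TP + FP) = 23 / 41 = 23/41.

23/41


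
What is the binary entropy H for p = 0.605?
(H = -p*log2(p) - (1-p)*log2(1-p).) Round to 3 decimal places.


H = -0.605*log2(0.605) - 0.395*log2(0.395) = 0.968.

0.968


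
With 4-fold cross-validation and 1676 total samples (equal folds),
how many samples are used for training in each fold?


Each validation fold has 1676/4 = 419 samples. Training set = 1676 - 419 = 1257.

1257


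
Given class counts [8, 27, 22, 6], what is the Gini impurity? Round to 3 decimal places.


Total = 63. Proportions: 8/63, 27/63, 22/63, 6/63. sum(p_i^2) = 0.3308. Gini = 1 - 0.3308 = 0.6692, which rounds to 0.669.

0.669


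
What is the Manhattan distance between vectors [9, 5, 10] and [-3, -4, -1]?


d = sum of absolute differences: |9--3|=12 + |5--4|=9 + |10--1|=11 = 32.

32


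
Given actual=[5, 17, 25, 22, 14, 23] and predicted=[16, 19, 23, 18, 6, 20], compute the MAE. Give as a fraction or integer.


MAE = (1/6) * (|5-16|=11 + |17-19|=2 + |25-23|=2 + |22-18|=4 + |14-6|=8 + |23-20|=3). Sum = 30. MAE = 5.

5


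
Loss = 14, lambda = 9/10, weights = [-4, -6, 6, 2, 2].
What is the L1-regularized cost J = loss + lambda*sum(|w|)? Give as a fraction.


L1 norm = sum(|w|) = 20. J = 14 + 9/10 * 20 = 32.

32


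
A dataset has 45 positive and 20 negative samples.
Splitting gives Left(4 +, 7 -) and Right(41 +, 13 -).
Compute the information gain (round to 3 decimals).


H(parent) = 0.8905. H(left) = 0.9457, H(right) = 0.7963. Weighted = (11/65)*0.9457 + (54/65)*0.7963 = 0.8216. IG = 0.8905 - 0.8216 = 0.0689, which rounds to 0.069.

0.069


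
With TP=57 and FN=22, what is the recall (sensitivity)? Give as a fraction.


Recall = TP / (TP + FN) = 57 / 79 = 57/79.

57/79


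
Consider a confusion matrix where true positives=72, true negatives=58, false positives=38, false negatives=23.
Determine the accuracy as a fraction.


Accuracy = (TP + TN) / (TP + TN + FP + FN) = (72 + 58) / 191 = 130/191.

130/191


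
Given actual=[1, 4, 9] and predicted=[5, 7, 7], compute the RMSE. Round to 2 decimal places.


MSE = 9.6667. RMSE = sqrt(9.6667) = 3.11.

3.11


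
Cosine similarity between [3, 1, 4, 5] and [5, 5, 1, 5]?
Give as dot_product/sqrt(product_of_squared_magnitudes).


dot = 49. |a|^2 = 51, |b|^2 = 76. cos = 49/sqrt(3876).

49/sqrt(3876)


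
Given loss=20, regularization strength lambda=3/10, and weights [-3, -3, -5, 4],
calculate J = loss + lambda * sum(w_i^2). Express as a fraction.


L2 sq norm = sum(w^2) = 59. J = 20 + 3/10 * 59 = 377/10.

377/10


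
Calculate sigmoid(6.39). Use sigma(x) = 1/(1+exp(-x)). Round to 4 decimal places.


sigma(6.39) = 1/(1+e^(-6.39)) = 1/(1+0.001678) = 1/1.001678 = 0.9983.

0.9983


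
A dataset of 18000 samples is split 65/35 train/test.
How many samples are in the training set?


Test set = 18000 * 35% = 6300. Training set = 18000 - 6300 = 11700.

11700


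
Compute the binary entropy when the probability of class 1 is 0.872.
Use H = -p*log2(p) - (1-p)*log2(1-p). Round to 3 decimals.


H = -0.872*log2(0.872) - 0.128*log2(0.128) = 0.552.

0.552


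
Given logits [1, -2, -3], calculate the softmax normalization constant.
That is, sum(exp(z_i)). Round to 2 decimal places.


Denom = e^1=2.7183 + e^-2=0.1353 + e^-3=0.0498. Sum = 2.9034, which rounds to 2.90.

2.90


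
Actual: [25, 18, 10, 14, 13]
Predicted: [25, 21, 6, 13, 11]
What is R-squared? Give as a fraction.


Mean(y) = 16. SS_res = 30. SS_tot = 134. R^2 = 1 - 30/(134) = 52/67.

52/67


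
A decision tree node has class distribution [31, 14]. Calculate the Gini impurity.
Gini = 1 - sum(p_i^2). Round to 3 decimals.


Total = 45. Proportions: 31/45, 14/45. sum(p_i^2) = 0.5714. Gini = 1 - 0.5714 = 0.4286, which rounds to 0.429.

0.429


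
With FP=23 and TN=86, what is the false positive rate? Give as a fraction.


FPR = FP / (FP + TN) = 23 / 109 = 23/109.

23/109


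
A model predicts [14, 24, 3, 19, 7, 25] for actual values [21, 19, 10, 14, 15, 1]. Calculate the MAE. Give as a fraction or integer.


MAE = (1/6) * (|21-14|=7 + |19-24|=5 + |10-3|=7 + |14-19|=5 + |15-7|=8 + |1-25|=24). Sum = 56. MAE = 28/3.

28/3


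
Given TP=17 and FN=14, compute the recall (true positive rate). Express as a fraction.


Recall = TP / (TP + FN) = 17 / 31 = 17/31.

17/31


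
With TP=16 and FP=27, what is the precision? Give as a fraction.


Precision = TP / (TP + FP) = 16 / 43 = 16/43.

16/43


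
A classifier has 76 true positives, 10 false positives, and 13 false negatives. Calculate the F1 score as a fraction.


Precision = 76/86 = 38/43. Recall = 76/89 = 76/89. F1 = 2*P*R/(P+R) = 152/175.

152/175


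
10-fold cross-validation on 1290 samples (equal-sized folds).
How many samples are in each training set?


Each validation fold has 1290/10 = 129 samples. Training set = 1290 - 129 = 1161.

1161


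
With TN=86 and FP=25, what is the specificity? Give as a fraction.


Specificity = TN / (TN + FP) = 86 / 111 = 86/111.

86/111


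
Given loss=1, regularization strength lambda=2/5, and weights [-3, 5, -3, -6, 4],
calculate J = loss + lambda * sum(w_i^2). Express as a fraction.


L2 sq norm = sum(w^2) = 95. J = 1 + 2/5 * 95 = 39.

39


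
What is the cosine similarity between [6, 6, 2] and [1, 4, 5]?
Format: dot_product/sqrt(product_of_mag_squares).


dot = 40. |a|^2 = 76, |b|^2 = 42. cos = 40/sqrt(3192).

40/sqrt(3192)


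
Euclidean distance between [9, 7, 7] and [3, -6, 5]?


d = sqrt(sum of squared differences). (9-3)^2=36, (7--6)^2=169, (7-5)^2=4. Sum = 209.

sqrt(209)


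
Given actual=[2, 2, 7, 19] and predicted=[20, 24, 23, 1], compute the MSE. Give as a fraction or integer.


MSE = (1/4) * ((2-20)^2=324 + (2-24)^2=484 + (7-23)^2=256 + (19-1)^2=324). Sum = 1388. MSE = 347.

347


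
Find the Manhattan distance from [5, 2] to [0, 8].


d = sum of absolute differences: |5-0|=5 + |2-8|=6 = 11.

11


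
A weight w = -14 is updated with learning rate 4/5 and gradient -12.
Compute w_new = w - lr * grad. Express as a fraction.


w_new = -14 - 4/5 * -12 = -14 - -48/5 = -22/5.

-22/5


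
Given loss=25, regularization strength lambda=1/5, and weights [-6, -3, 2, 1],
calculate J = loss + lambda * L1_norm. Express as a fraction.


L1 norm = sum(|w|) = 12. J = 25 + 1/5 * 12 = 137/5.

137/5


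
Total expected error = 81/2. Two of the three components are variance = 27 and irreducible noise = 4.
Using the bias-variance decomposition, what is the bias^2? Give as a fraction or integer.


Total error = bias^2 + variance + irreducible noise. So bias^2 = 81/2 - 27 - 4 = 19/2.

19/2


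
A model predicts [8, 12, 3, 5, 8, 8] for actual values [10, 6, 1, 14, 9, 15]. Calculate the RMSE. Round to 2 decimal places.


MSE = 29.1667. RMSE = sqrt(29.1667) = 5.40.

5.40


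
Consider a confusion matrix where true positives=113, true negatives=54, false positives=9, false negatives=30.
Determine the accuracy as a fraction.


Accuracy = (TP + TN) / (TP + TN + FP + FN) = (113 + 54) / 206 = 167/206.

167/206


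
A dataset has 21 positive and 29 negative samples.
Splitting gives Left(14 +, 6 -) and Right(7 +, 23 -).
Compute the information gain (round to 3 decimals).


H(parent) = 0.9815. H(left) = 0.8813, H(right) = 0.7838. Weighted = (20/50)*0.8813 + (30/50)*0.7838 = 0.8228. IG = 0.9815 - 0.8228 = 0.1587, which rounds to 0.159.

0.159


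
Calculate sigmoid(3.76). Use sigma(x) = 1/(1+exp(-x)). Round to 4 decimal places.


sigma(3.76) = 1/(1+e^(-3.76)) = 1/(1+0.023284) = 1/1.023284 = 0.9772.

0.9772


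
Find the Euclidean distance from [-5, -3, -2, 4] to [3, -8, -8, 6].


d = sqrt(sum of squared differences). (-5-3)^2=64, (-3--8)^2=25, (-2--8)^2=36, (4-6)^2=4. Sum = 129.

sqrt(129)


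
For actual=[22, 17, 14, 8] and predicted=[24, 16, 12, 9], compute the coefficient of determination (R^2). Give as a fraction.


Mean(y) = 61/4. SS_res = 10. SS_tot = 411/4. R^2 = 1 - 10/(411/4) = 371/411.

371/411


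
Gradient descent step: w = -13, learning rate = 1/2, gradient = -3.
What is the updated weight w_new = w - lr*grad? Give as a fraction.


w_new = -13 - 1/2 * -3 = -13 - -3/2 = -23/2.

-23/2


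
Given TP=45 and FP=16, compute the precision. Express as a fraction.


Precision = TP / (TP + FP) = 45 / 61 = 45/61.

45/61


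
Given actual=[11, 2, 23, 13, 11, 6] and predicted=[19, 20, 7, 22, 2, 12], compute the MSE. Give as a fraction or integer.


MSE = (1/6) * ((11-19)^2=64 + (2-20)^2=324 + (23-7)^2=256 + (13-22)^2=81 + (11-2)^2=81 + (6-12)^2=36). Sum = 842. MSE = 421/3.

421/3


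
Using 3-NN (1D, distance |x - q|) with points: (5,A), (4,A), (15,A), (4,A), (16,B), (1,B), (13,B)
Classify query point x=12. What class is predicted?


Distances: |5-12|=7, |4-12|=8, |15-12|=3, |4-12|=8, |16-12|=4, |1-12|=11, |13-12|=1. 3 nearest: (13,B), (15,A), (16,B). Counts: {'B': 2, 'A': 1}. Majority class: B.

B


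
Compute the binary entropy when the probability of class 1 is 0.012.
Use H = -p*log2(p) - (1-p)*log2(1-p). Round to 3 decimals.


H = -0.012*log2(0.012) - 0.988*log2(0.988) = 0.094.

0.094


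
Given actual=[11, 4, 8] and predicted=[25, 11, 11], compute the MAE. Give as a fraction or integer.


MAE = (1/3) * (|11-25|=14 + |4-11|=7 + |8-11|=3). Sum = 24. MAE = 8.

8


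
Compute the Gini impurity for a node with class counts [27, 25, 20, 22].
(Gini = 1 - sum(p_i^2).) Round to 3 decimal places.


Total = 94. Proportions: 27/94, 25/94, 20/94, 22/94. sum(p_i^2) = 0.2533. Gini = 1 - 0.2533 = 0.7467, which rounds to 0.747.

0.747


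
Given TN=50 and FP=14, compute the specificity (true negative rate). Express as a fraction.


Specificity = TN / (TN + FP) = 50 / 64 = 25/32.

25/32


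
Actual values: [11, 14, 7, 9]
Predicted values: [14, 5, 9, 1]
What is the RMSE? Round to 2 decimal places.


MSE = 39.5000. RMSE = sqrt(39.5000) = 6.28.

6.28


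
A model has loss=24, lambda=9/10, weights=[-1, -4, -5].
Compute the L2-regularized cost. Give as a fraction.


L2 sq norm = sum(w^2) = 42. J = 24 + 9/10 * 42 = 309/5.

309/5


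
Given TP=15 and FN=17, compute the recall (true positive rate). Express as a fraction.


Recall = TP / (TP + FN) = 15 / 32 = 15/32.

15/32


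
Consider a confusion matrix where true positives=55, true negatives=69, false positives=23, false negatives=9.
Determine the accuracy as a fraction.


Accuracy = (TP + TN) / (TP + TN + FP + FN) = (55 + 69) / 156 = 31/39.

31/39


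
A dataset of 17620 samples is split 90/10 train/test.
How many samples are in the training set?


Test set = 17620 * 10% = 1762. Training set = 17620 - 1762 = 15858.

15858


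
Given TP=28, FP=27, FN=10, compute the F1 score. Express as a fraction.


Precision = 28/55 = 28/55. Recall = 28/38 = 14/19. F1 = 2*P*R/(P+R) = 56/93.

56/93


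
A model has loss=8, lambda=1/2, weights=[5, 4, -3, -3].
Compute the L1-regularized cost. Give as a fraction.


L1 norm = sum(|w|) = 15. J = 8 + 1/2 * 15 = 31/2.

31/2


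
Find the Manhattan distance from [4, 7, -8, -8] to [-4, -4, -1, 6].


d = sum of absolute differences: |4--4|=8 + |7--4|=11 + |-8--1|=7 + |-8-6|=14 = 40.

40


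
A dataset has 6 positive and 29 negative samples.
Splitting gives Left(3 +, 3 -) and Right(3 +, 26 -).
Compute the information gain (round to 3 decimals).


H(parent) = 0.6610. H(left) = 1.0000, H(right) = 0.4798. Weighted = (6/35)*1.0000 + (29/35)*0.4798 = 0.5690. IG = 0.6610 - 0.5690 = 0.0920, which rounds to 0.092.

0.092


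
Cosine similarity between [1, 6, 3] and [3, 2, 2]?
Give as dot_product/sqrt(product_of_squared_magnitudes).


dot = 21. |a|^2 = 46, |b|^2 = 17. cos = 21/sqrt(782).

21/sqrt(782)


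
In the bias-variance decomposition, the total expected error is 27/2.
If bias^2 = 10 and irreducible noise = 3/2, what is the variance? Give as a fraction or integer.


Total error = bias^2 + variance + irreducible noise. So variance = 27/2 - 10 - 3/2 = 2.

2


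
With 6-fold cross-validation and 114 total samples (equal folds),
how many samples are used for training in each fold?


Each validation fold has 114/6 = 19 samples. Training set = 114 - 19 = 95.

95


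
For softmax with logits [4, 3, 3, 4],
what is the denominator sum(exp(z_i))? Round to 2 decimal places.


Denom = e^4=54.5982 + e^3=20.0855 + e^3=20.0855 + e^4=54.5982. Sum = 149.3674, which rounds to 149.37.

149.37


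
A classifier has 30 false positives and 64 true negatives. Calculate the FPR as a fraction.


FPR = FP / (FP + TN) = 30 / 94 = 15/47.

15/47


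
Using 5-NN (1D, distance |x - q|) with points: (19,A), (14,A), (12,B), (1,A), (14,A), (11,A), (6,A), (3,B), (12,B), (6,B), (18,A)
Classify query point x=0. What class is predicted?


Distances: |19-0|=19, |14-0|=14, |12-0|=12, |1-0|=1, |14-0|=14, |11-0|=11, |6-0|=6, |3-0|=3, |12-0|=12, |6-0|=6, |18-0|=18. 5 nearest: (1,A), (3,B), (6,A), (6,B), (11,A). Counts: {'A': 3, 'B': 2}. Majority class: A.

A


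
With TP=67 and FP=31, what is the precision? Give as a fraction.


Precision = TP / (TP + FP) = 67 / 98 = 67/98.

67/98


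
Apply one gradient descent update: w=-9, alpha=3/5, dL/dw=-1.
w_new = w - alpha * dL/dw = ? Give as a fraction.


w_new = -9 - 3/5 * -1 = -9 - -3/5 = -42/5.

-42/5


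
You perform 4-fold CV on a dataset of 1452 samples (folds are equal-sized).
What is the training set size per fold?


Each validation fold has 1452/4 = 363 samples. Training set = 1452 - 363 = 1089.

1089


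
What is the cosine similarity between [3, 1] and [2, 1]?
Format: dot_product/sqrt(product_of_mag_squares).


dot = 7. |a|^2 = 10, |b|^2 = 5. cos = 7/sqrt(50).

7/sqrt(50)


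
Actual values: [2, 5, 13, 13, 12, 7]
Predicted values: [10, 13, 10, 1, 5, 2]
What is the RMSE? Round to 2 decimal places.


MSE = 59.1667. RMSE = sqrt(59.1667) = 7.69.

7.69


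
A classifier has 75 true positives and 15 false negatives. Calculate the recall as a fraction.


Recall = TP / (TP + FN) = 75 / 90 = 5/6.

5/6


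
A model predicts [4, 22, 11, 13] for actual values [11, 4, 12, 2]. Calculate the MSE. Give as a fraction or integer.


MSE = (1/4) * ((11-4)^2=49 + (4-22)^2=324 + (12-11)^2=1 + (2-13)^2=121). Sum = 495. MSE = 495/4.

495/4


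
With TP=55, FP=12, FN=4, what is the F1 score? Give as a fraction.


Precision = 55/67 = 55/67. Recall = 55/59 = 55/59. F1 = 2*P*R/(P+R) = 55/63.

55/63


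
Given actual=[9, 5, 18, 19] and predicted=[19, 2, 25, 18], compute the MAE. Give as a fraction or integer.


MAE = (1/4) * (|9-19|=10 + |5-2|=3 + |18-25|=7 + |19-18|=1). Sum = 21. MAE = 21/4.

21/4


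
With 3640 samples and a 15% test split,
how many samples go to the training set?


Test set = 3640 * 15% = 546. Training set = 3640 - 546 = 3094.

3094


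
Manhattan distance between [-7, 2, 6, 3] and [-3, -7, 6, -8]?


d = sum of absolute differences: |-7--3|=4 + |2--7|=9 + |6-6|=0 + |3--8|=11 = 24.

24


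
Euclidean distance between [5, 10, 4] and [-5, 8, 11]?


d = sqrt(sum of squared differences). (5--5)^2=100, (10-8)^2=4, (4-11)^2=49. Sum = 153.

sqrt(153)


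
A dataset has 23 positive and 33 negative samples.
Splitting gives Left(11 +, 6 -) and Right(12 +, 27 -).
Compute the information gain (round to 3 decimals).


H(parent) = 0.9769. H(left) = 0.9367, H(right) = 0.8905. Weighted = (17/56)*0.9367 + (39/56)*0.8905 = 0.9045. IG = 0.9769 - 0.9045 = 0.0724, which rounds to 0.072.

0.072


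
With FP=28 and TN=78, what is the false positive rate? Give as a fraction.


FPR = FP / (FP + TN) = 28 / 106 = 14/53.

14/53


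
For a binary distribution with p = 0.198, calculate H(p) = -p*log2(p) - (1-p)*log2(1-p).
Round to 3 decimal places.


H = -0.198*log2(0.198) - 0.802*log2(0.802) = 0.718.

0.718


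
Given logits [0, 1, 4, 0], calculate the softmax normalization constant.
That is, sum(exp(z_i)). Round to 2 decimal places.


Denom = e^0=1.0000 + e^1=2.7183 + e^4=54.5982 + e^0=1.0000. Sum = 59.3165, which rounds to 59.32.

59.32


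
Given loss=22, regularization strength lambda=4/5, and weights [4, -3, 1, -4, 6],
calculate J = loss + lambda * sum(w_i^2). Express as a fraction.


L2 sq norm = sum(w^2) = 78. J = 22 + 4/5 * 78 = 422/5.

422/5


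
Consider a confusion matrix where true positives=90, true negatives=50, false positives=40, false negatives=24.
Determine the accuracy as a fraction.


Accuracy = (TP + TN) / (TP + TN + FP + FN) = (90 + 50) / 204 = 35/51.

35/51


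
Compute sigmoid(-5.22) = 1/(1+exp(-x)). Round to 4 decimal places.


sigma(-5.22) = 1/(1+e^(5.22)) = 1/(1+184.934184) = 1/185.934184 = 0.0054.

0.0054


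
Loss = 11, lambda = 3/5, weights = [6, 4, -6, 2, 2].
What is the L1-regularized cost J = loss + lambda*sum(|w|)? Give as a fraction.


L1 norm = sum(|w|) = 20. J = 11 + 3/5 * 20 = 23.

23


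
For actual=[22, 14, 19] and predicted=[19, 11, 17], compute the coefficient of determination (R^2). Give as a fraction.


Mean(y) = 55/3. SS_res = 22. SS_tot = 98/3. R^2 = 1 - 22/(98/3) = 16/49.

16/49


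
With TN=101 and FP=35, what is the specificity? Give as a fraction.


Specificity = TN / (TN + FP) = 101 / 136 = 101/136.

101/136


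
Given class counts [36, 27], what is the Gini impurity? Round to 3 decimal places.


Total = 63. Proportions: 36/63, 27/63. sum(p_i^2) = 0.5102. Gini = 1 - 0.5102 = 0.4898, which rounds to 0.490.

0.490


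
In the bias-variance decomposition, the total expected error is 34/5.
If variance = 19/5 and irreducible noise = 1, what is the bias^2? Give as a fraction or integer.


Total error = bias^2 + variance + irreducible noise. So bias^2 = 34/5 - 19/5 - 1 = 2.

2


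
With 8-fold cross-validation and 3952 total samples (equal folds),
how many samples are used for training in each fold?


Each validation fold has 3952/8 = 494 samples. Training set = 3952 - 494 = 3458.

3458


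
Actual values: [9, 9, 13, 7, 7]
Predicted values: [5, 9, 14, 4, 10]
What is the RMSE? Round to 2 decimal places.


MSE = 7.0000. RMSE = sqrt(7.0000) = 2.65.

2.65


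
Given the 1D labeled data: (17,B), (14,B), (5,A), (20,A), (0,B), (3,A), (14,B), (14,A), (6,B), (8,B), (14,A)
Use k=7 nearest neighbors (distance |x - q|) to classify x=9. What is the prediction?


Distances: |17-9|=8, |14-9|=5, |5-9|=4, |20-9|=11, |0-9|=9, |3-9|=6, |14-9|=5, |14-9|=5, |6-9|=3, |8-9|=1, |14-9|=5. 7 nearest: (8,B), (6,B), (5,A), (14,A), (14,A), (14,B), (14,B). Counts: {'B': 4, 'A': 3}. Majority class: B.

B


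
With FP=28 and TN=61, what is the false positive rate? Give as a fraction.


FPR = FP / (FP + TN) = 28 / 89 = 28/89.

28/89


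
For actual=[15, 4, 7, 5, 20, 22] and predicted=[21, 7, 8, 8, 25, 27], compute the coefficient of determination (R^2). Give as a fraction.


Mean(y) = 73/6. SS_res = 105. SS_tot = 1865/6. R^2 = 1 - 105/(1865/6) = 247/373.

247/373


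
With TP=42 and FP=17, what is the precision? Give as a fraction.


Precision = TP / (TP + FP) = 42 / 59 = 42/59.

42/59


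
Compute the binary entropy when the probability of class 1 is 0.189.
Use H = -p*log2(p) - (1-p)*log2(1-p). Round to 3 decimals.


H = -0.189*log2(0.189) - 0.811*log2(0.811) = 0.699.

0.699


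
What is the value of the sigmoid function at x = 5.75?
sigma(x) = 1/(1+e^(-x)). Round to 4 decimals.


sigma(5.75) = 1/(1+e^(-5.75)) = 1/(1+0.003183) = 1/1.003183 = 0.9968.

0.9968


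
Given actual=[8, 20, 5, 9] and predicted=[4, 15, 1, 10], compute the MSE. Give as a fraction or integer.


MSE = (1/4) * ((8-4)^2=16 + (20-15)^2=25 + (5-1)^2=16 + (9-10)^2=1). Sum = 58. MSE = 29/2.

29/2


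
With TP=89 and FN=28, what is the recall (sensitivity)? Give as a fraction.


Recall = TP / (TP + FN) = 89 / 117 = 89/117.

89/117


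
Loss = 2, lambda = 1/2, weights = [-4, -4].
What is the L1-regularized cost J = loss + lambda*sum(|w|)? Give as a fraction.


L1 norm = sum(|w|) = 8. J = 2 + 1/2 * 8 = 6.

6


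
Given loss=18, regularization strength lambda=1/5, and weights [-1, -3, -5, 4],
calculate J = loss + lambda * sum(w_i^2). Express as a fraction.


L2 sq norm = sum(w^2) = 51. J = 18 + 1/5 * 51 = 141/5.

141/5


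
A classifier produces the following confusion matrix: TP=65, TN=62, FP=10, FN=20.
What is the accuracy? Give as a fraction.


Accuracy = (TP + TN) / (TP + TN + FP + FN) = (65 + 62) / 157 = 127/157.

127/157


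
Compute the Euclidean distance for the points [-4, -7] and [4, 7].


d = sqrt(sum of squared differences). (-4-4)^2=64, (-7-7)^2=196. Sum = 260.

sqrt(260)


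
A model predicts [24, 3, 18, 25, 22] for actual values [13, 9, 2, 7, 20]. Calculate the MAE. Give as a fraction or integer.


MAE = (1/5) * (|13-24|=11 + |9-3|=6 + |2-18|=16 + |7-25|=18 + |20-22|=2). Sum = 53. MAE = 53/5.

53/5


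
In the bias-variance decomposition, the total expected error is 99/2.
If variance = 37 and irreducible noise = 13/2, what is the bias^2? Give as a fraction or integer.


Total error = bias^2 + variance + irreducible noise. So bias^2 = 99/2 - 37 - 13/2 = 6.

6


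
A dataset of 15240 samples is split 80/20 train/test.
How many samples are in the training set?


Test set = 15240 * 20% = 3048. Training set = 15240 - 3048 = 12192.

12192


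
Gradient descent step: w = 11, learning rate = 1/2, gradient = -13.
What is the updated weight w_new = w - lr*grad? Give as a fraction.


w_new = 11 - 1/2 * -13 = 11 - -13/2 = 35/2.

35/2


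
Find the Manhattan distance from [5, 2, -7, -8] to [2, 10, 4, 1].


d = sum of absolute differences: |5-2|=3 + |2-10|=8 + |-7-4|=11 + |-8-1|=9 = 31.

31


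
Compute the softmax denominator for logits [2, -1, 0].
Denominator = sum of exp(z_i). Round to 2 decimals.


Denom = e^2=7.3891 + e^-1=0.3679 + e^0=1.0000. Sum = 8.7570, which rounds to 8.76.

8.76


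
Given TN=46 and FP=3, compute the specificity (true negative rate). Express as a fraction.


Specificity = TN / (TN + FP) = 46 / 49 = 46/49.

46/49


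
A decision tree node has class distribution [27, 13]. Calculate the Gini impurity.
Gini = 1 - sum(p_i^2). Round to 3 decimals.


Total = 40. Proportions: 27/40, 13/40. sum(p_i^2) = 0.5613. Gini = 1 - 0.5613 = 0.4387, which rounds to 0.439.

0.439


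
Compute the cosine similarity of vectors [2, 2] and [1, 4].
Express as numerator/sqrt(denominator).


dot = 10. |a|^2 = 8, |b|^2 = 17. cos = 10/sqrt(136).

10/sqrt(136)


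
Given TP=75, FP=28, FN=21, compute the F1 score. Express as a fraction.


Precision = 75/103 = 75/103. Recall = 75/96 = 25/32. F1 = 2*P*R/(P+R) = 150/199.

150/199


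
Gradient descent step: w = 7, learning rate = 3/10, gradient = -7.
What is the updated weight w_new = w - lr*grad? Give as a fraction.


w_new = 7 - 3/10 * -7 = 7 - -21/10 = 91/10.

91/10


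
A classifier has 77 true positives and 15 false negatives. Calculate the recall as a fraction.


Recall = TP / (TP + FN) = 77 / 92 = 77/92.

77/92


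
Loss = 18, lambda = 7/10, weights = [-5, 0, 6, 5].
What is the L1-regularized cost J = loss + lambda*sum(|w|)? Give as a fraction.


L1 norm = sum(|w|) = 16. J = 18 + 7/10 * 16 = 146/5.

146/5


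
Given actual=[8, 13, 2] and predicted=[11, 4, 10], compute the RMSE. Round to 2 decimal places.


MSE = 51.3333. RMSE = sqrt(51.3333) = 7.16.

7.16


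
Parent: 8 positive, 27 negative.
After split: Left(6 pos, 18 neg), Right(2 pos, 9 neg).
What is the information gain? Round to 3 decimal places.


H(parent) = 0.7755. H(left) = 0.8113, H(right) = 0.6840. Weighted = (24/35)*0.8113 + (11/35)*0.6840 = 0.7713. IG = 0.7755 - 0.7713 = 0.0042, which rounds to 0.004.

0.004


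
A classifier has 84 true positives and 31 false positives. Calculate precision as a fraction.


Precision = TP / (TP + FP) = 84 / 115 = 84/115.

84/115


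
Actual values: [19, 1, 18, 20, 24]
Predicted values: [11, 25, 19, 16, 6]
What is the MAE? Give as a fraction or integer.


MAE = (1/5) * (|19-11|=8 + |1-25|=24 + |18-19|=1 + |20-16|=4 + |24-6|=18). Sum = 55. MAE = 11.

11


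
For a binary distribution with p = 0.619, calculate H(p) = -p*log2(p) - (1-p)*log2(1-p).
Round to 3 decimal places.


H = -0.619*log2(0.619) - 0.381*log2(0.381) = 0.959.

0.959


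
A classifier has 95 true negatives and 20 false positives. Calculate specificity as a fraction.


Specificity = TN / (TN + FP) = 95 / 115 = 19/23.

19/23


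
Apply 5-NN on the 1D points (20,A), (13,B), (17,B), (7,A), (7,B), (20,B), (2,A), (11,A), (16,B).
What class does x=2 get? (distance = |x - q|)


Distances: |20-2|=18, |13-2|=11, |17-2|=15, |7-2|=5, |7-2|=5, |20-2|=18, |2-2|=0, |11-2|=9, |16-2|=14. 5 nearest: (2,A), (7,A), (7,B), (11,A), (13,B). Counts: {'A': 3, 'B': 2}. Majority class: A.

A


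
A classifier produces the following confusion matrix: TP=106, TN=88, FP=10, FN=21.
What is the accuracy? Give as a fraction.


Accuracy = (TP + TN) / (TP + TN + FP + FN) = (106 + 88) / 225 = 194/225.

194/225


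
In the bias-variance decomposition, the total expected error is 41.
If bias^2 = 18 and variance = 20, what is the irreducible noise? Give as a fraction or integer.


Total error = bias^2 + variance + irreducible noise. So irreducible noise = 41 - 18 - 20 = 3.

3


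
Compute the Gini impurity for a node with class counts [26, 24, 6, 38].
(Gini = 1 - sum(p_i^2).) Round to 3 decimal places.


Total = 94. Proportions: 26/94, 24/94, 6/94, 38/94. sum(p_i^2) = 0.3092. Gini = 1 - 0.3092 = 0.6908, which rounds to 0.691.

0.691


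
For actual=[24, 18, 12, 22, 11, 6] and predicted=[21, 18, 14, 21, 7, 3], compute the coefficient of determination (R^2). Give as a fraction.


Mean(y) = 31/2. SS_res = 39. SS_tot = 487/2. R^2 = 1 - 39/(487/2) = 409/487.

409/487


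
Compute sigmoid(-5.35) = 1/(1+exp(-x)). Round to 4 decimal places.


sigma(-5.35) = 1/(1+e^(5.35)) = 1/(1+210.608298) = 1/211.608298 = 0.0047.

0.0047


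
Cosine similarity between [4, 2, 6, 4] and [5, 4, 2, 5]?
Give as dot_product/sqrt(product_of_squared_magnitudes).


dot = 60. |a|^2 = 72, |b|^2 = 70. cos = 60/sqrt(5040).

60/sqrt(5040)


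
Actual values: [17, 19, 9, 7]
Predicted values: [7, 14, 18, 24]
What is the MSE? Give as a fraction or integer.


MSE = (1/4) * ((17-7)^2=100 + (19-14)^2=25 + (9-18)^2=81 + (7-24)^2=289). Sum = 495. MSE = 495/4.

495/4


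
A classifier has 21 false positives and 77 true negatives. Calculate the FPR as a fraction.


FPR = FP / (FP + TN) = 21 / 98 = 3/14.

3/14


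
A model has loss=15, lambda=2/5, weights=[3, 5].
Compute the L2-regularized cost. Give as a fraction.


L2 sq norm = sum(w^2) = 34. J = 15 + 2/5 * 34 = 143/5.

143/5


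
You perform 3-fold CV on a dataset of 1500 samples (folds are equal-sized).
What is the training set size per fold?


Each validation fold has 1500/3 = 500 samples. Training set = 1500 - 500 = 1000.

1000


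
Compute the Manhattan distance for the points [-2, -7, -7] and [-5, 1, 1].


d = sum of absolute differences: |-2--5|=3 + |-7-1|=8 + |-7-1|=8 = 19.

19


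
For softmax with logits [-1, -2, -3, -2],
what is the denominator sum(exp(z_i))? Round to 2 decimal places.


Denom = e^-1=0.3679 + e^-2=0.1353 + e^-3=0.0498 + e^-2=0.1353. Sum = 0.6883, which rounds to 0.69.

0.69


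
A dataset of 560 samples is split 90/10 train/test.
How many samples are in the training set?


Test set = 560 * 10% = 56. Training set = 560 - 56 = 504.

504


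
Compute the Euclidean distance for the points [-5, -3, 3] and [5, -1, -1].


d = sqrt(sum of squared differences). (-5-5)^2=100, (-3--1)^2=4, (3--1)^2=16. Sum = 120.

sqrt(120)


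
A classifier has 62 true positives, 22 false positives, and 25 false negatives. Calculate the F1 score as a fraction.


Precision = 62/84 = 31/42. Recall = 62/87 = 62/87. F1 = 2*P*R/(P+R) = 124/171.

124/171


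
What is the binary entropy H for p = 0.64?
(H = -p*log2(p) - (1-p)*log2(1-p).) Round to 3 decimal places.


H = -0.64*log2(0.64) - 0.36*log2(0.36) = 0.943.

0.943


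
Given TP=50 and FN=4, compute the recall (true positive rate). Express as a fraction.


Recall = TP / (TP + FN) = 50 / 54 = 25/27.

25/27


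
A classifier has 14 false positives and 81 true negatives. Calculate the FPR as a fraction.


FPR = FP / (FP + TN) = 14 / 95 = 14/95.

14/95


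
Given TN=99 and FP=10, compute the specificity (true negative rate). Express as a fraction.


Specificity = TN / (TN + FP) = 99 / 109 = 99/109.

99/109


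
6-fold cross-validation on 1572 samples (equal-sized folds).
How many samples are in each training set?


Each validation fold has 1572/6 = 262 samples. Training set = 1572 - 262 = 1310.

1310


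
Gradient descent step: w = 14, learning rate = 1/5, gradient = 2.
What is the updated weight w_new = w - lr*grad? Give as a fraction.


w_new = 14 - 1/5 * 2 = 14 - 2/5 = 68/5.

68/5


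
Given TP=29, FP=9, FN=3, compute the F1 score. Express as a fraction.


Precision = 29/38 = 29/38. Recall = 29/32 = 29/32. F1 = 2*P*R/(P+R) = 29/35.

29/35


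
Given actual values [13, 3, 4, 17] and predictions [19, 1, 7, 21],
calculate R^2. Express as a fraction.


Mean(y) = 37/4. SS_res = 65. SS_tot = 563/4. R^2 = 1 - 65/(563/4) = 303/563.

303/563


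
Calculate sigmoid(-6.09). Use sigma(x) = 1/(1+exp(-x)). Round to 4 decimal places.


sigma(-6.09) = 1/(1+e^(6.09)) = 1/(1+441.421411) = 1/442.421411 = 0.0023.

0.0023


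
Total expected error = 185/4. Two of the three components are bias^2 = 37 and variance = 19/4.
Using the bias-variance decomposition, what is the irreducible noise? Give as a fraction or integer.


Total error = bias^2 + variance + irreducible noise. So irreducible noise = 185/4 - 37 - 19/4 = 9/2.

9/2


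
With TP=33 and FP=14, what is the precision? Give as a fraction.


Precision = TP / (TP + FP) = 33 / 47 = 33/47.

33/47


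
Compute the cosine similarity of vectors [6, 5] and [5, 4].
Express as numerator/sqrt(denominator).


dot = 50. |a|^2 = 61, |b|^2 = 41. cos = 50/sqrt(2501).

50/sqrt(2501)


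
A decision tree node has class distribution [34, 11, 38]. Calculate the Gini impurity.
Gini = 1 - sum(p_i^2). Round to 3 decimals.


Total = 83. Proportions: 34/83, 11/83, 38/83. sum(p_i^2) = 0.3950. Gini = 1 - 0.3950 = 0.6050, which rounds to 0.605.

0.605


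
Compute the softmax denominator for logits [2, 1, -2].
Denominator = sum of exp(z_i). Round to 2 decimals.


Denom = e^2=7.3891 + e^1=2.7183 + e^-2=0.1353. Sum = 10.2427, which rounds to 10.24.

10.24


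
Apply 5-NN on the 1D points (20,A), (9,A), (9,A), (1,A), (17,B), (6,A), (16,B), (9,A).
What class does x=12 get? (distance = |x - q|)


Distances: |20-12|=8, |9-12|=3, |9-12|=3, |1-12|=11, |17-12|=5, |6-12|=6, |16-12|=4, |9-12|=3. 5 nearest: (9,A), (9,A), (9,A), (16,B), (17,B). Counts: {'A': 3, 'B': 2}. Majority class: A.

A


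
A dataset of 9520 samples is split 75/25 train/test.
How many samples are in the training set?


Test set = 9520 * 25% = 2380. Training set = 9520 - 2380 = 7140.

7140


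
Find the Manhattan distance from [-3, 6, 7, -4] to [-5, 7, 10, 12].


d = sum of absolute differences: |-3--5|=2 + |6-7|=1 + |7-10|=3 + |-4-12|=16 = 22.

22


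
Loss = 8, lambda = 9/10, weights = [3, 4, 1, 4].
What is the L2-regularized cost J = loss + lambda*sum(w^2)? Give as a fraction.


L2 sq norm = sum(w^2) = 42. J = 8 + 9/10 * 42 = 229/5.

229/5


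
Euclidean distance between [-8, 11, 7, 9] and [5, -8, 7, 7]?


d = sqrt(sum of squared differences). (-8-5)^2=169, (11--8)^2=361, (7-7)^2=0, (9-7)^2=4. Sum = 534.

sqrt(534)


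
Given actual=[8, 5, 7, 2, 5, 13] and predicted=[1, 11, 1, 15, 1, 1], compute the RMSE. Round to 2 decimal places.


MSE = 75.0000. RMSE = sqrt(75.0000) = 8.66.

8.66


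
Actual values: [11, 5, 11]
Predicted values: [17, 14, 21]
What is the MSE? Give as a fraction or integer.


MSE = (1/3) * ((11-17)^2=36 + (5-14)^2=81 + (11-21)^2=100). Sum = 217. MSE = 217/3.

217/3


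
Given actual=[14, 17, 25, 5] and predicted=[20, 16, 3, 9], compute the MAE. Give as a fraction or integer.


MAE = (1/4) * (|14-20|=6 + |17-16|=1 + |25-3|=22 + |5-9|=4). Sum = 33. MAE = 33/4.

33/4


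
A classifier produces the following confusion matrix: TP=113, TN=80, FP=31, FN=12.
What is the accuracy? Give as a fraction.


Accuracy = (TP + TN) / (TP + TN + FP + FN) = (113 + 80) / 236 = 193/236.

193/236


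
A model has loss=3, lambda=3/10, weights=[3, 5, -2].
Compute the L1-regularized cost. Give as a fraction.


L1 norm = sum(|w|) = 10. J = 3 + 3/10 * 10 = 6.

6


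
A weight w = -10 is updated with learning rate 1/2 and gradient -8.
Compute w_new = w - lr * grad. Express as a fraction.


w_new = -10 - 1/2 * -8 = -10 - -4 = -6.

-6


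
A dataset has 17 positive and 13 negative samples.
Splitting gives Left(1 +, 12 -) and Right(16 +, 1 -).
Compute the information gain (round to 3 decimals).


H(parent) = 0.9871. H(left) = 0.3912, H(right) = 0.3228. Weighted = (13/30)*0.3912 + (17/30)*0.3228 = 0.3524. IG = 0.9871 - 0.3524 = 0.6347, which rounds to 0.635.

0.635


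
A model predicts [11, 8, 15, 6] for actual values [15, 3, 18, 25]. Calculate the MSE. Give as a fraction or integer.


MSE = (1/4) * ((15-11)^2=16 + (3-8)^2=25 + (18-15)^2=9 + (25-6)^2=361). Sum = 411. MSE = 411/4.

411/4


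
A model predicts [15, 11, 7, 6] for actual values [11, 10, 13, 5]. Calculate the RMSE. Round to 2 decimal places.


MSE = 13.5000. RMSE = sqrt(13.5000) = 3.67.

3.67


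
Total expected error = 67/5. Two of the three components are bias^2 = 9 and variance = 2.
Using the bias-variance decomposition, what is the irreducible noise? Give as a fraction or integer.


Total error = bias^2 + variance + irreducible noise. So irreducible noise = 67/5 - 9 - 2 = 12/5.

12/5


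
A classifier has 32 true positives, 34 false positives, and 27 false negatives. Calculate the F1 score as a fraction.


Precision = 32/66 = 16/33. Recall = 32/59 = 32/59. F1 = 2*P*R/(P+R) = 64/125.

64/125


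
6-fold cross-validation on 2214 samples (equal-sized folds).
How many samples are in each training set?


Each validation fold has 2214/6 = 369 samples. Training set = 2214 - 369 = 1845.

1845


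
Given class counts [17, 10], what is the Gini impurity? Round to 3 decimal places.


Total = 27. Proportions: 17/27, 10/27. sum(p_i^2) = 0.5336. Gini = 1 - 0.5336 = 0.4664, which rounds to 0.466.

0.466


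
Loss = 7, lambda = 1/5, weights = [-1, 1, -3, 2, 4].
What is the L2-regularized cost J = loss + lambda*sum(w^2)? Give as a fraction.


L2 sq norm = sum(w^2) = 31. J = 7 + 1/5 * 31 = 66/5.

66/5


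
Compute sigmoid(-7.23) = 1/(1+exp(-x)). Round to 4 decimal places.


sigma(-7.23) = 1/(1+e^(7.23)) = 1/(1+1380.222504) = 1/1381.222504 = 0.0007.

0.0007


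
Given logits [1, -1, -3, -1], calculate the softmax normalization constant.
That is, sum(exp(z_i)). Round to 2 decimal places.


Denom = e^1=2.7183 + e^-1=0.3679 + e^-3=0.0498 + e^-1=0.3679. Sum = 3.5039, which rounds to 3.50.

3.50


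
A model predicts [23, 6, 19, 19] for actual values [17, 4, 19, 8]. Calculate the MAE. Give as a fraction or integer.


MAE = (1/4) * (|17-23|=6 + |4-6|=2 + |19-19|=0 + |8-19|=11). Sum = 19. MAE = 19/4.

19/4


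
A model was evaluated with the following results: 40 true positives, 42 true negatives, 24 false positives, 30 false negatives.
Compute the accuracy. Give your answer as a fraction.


Accuracy = (TP + TN) / (TP + TN + FP + FN) = (40 + 42) / 136 = 41/68.

41/68


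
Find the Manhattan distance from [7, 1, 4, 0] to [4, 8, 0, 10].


d = sum of absolute differences: |7-4|=3 + |1-8|=7 + |4-0|=4 + |0-10|=10 = 24.

24


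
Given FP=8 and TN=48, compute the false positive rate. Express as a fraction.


FPR = FP / (FP + TN) = 8 / 56 = 1/7.

1/7


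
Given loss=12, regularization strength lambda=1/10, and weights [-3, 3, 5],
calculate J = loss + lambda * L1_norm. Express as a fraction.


L1 norm = sum(|w|) = 11. J = 12 + 1/10 * 11 = 131/10.

131/10


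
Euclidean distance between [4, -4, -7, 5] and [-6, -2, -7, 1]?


d = sqrt(sum of squared differences). (4--6)^2=100, (-4--2)^2=4, (-7--7)^2=0, (5-1)^2=16. Sum = 120.

sqrt(120)


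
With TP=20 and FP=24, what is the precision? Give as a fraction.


Precision = TP / (TP + FP) = 20 / 44 = 5/11.

5/11


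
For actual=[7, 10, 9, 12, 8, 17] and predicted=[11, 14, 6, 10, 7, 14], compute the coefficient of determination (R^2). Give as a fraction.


Mean(y) = 21/2. SS_res = 55. SS_tot = 131/2. R^2 = 1 - 55/(131/2) = 21/131.

21/131
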